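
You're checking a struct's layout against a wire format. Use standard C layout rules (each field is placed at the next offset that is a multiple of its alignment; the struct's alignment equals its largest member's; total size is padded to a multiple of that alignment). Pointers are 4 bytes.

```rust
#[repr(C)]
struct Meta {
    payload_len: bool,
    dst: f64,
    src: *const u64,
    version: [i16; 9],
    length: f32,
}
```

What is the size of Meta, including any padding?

48 bytes

0..1  payload_len  (1B, 1-aligned)
1..8  -- padding (7B)
8..16  dst  (8B, 8-aligned)
16..20  src  (4B, 4-aligned)
20..38  version  (18B, 2-aligned)
38..40  -- padding (2B)
40..44  length  (4B, 4-aligned)
44..48  -- tail padding (4B)
sizeof = 48, alignof = 8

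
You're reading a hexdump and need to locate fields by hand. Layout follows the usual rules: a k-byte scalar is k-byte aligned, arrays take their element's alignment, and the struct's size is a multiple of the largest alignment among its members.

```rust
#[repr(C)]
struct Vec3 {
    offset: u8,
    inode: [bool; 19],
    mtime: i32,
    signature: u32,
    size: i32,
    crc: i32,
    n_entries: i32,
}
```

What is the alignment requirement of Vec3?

member alignments: offset=1, inode=1, mtime=4, signature=4, size=4, crc=4, n_entries=4
max = 4

4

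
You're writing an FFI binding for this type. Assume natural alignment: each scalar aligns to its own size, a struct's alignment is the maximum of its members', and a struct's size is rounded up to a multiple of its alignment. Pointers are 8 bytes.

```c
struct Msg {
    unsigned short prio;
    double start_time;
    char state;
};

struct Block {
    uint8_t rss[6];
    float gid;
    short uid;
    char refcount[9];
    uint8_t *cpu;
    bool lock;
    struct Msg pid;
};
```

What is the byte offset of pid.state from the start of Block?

56

Msg: @0: prio [2B, align 2] → 2; +6 pad (align 8); @8: start_time [8B, align 8] → 16; @16: state [1B, align 1] → 17; +7 tail pad (align 8); size 24, align 8
@0: rss [6B, align 1] → 6
+2 pad (align 4)
@8: gid [4B, align 4] → 12
@12: uid [2B, align 2] → 14
@14: refcount [9B, align 1] → 23
+1 pad (align 8)
@24: cpu [8B, align 8] → 32
@32: lock [1B, align 1] → 33
+7 pad (align 8)
@40: pid [24B, align 8] → 64
within Msg: state at 16
40 + 16 = 56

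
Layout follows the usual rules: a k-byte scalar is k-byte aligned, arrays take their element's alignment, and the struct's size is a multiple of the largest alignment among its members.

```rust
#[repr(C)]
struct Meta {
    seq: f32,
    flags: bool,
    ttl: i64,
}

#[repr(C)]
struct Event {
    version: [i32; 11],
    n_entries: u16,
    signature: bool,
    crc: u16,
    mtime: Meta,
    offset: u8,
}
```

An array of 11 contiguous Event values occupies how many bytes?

Meta: seq at 0 (size 4, align 4) → ends 4; flags at 4 (size 1, align 1) → ends 5; pad 3 to align 8 for ttl; ttl at 8 (size 8, align 8) → ends 16; total 16 bytes, alignment 8
version at 0 (size 44, align 4) → ends 44
n_entries at 44 (size 2, align 2) → ends 46
signature at 46 (size 1, align 1) → ends 47
pad 1 to align 2 for crc
crc at 48 (size 2, align 2) → ends 50
pad 6 to align 8 for mtime
mtime at 56 (size 16, align 8) → ends 72
offset at 72 (size 1, align 1) → ends 73
tail pad 7 to reach multiple of 8
total 80 bytes, alignment 8
array of 11: 11 × 80 = 880

880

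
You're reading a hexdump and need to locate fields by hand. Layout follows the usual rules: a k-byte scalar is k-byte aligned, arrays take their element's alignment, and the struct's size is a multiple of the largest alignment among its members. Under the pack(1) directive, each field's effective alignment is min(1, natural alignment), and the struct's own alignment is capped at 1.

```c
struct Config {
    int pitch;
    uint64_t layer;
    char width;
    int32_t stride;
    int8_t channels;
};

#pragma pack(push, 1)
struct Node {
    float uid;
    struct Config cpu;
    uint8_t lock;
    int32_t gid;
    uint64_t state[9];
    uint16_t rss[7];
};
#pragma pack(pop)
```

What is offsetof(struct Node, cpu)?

Config: pitch at 0 (size 4, align 4) → ends 4; pad 4 to align 8 for layer; layer at 8 (size 8, align 8) → ends 16; width at 16 (size 1, align 1) → ends 17; pad 3 to align 4 for stride; stride at 20 (size 4, align 4) → ends 24; channels at 24 (size 1, align 1) → ends 25; tail pad 7 to reach multiple of 8; total 32 bytes, alignment 8
uid at 0 (size 4, align 1) → ends 4
cpu at 4 (size 32, align 1) → ends 36

4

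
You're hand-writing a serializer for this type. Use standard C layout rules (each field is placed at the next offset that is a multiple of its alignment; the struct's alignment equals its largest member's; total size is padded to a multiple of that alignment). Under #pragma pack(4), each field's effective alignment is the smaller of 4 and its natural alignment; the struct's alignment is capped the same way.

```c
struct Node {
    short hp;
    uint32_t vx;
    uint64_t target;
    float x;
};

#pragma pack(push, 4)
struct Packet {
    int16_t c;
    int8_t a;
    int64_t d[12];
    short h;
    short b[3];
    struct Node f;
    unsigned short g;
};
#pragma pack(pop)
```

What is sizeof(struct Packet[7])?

952

Node: @0: hp [2B, align 2] → 2; +2 pad (align 4); @4: vx [4B, align 4] → 8; @8: target [8B, align 8] → 16; @16: x [4B, align 4] → 20; +4 tail pad (align 8); size 24, align 8
@0: c [2B, align 2] → 2
@2: a [1B, align 1] → 3
+1 pad (align 4)
@4: d [96B, align 4] → 100
@100: h [2B, align 2] → 102
@102: b [6B, align 2] → 108
@108: f [24B, align 4] → 132
@132: g [2B, align 2] → 134
+2 tail pad (align 4)
size 136, align 4
array of 7: 7 × 136 = 952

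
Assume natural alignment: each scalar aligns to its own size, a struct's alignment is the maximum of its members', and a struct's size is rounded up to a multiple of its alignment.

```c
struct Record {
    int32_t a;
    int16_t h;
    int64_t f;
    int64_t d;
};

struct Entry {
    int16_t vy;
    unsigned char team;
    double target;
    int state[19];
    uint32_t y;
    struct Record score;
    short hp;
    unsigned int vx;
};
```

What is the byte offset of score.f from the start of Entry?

104

Record: a at 0 (size 4, align 4) → ends 4; h at 4 (size 2, align 2) → ends 6; pad 2 to align 8 for f; f at 8 (size 8, align 8) → ends 16; d at 16 (size 8, align 8) → ends 24; total 24 bytes, alignment 8
vy at 0 (size 2, align 2) → ends 2
team at 2 (size 1, align 1) → ends 3
pad 5 to align 8 for target
target at 8 (size 8, align 8) → ends 16
state at 16 (size 76, align 4) → ends 92
y at 92 (size 4, align 4) → ends 96
score at 96 (size 24, align 8) → ends 120
within Record: f at 8
96 + 8 = 104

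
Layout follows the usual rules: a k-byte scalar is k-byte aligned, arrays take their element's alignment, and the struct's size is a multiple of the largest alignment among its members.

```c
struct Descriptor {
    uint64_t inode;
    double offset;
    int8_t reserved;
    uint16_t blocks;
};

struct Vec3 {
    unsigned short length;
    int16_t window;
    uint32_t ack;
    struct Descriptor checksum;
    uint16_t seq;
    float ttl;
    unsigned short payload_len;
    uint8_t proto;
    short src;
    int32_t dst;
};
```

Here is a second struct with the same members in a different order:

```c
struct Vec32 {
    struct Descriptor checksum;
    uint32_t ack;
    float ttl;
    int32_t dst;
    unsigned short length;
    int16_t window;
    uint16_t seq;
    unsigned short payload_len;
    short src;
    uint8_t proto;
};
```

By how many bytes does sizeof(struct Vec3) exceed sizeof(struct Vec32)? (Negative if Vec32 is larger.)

Descriptor: inode at 0 (size 8, align 8) → ends 8; offset at 8 (size 8, align 8) → ends 16; reserved at 16 (size 1, align 1) → ends 17; pad 1 to align 2 for blocks; blocks at 18 (size 2, align 2) → ends 20; tail pad 4 to reach multiple of 8; total 24 bytes, alignment 8
length at 0 (size 2, align 2) → ends 2
window at 2 (size 2, align 2) → ends 4
ack at 4 (size 4, align 4) → ends 8
checksum at 8 (size 24, align 8) → ends 32
seq at 32 (size 2, align 2) → ends 34
pad 2 to align 4 for ttl
ttl at 36 (size 4, align 4) → ends 40
payload_len at 40 (size 2, align 2) → ends 42
proto at 42 (size 1, align 1) → ends 43
pad 1 to align 2 for src
src at 44 (size 2, align 2) → ends 46
pad 2 to align 4 for dst
dst at 48 (size 4, align 4) → ends 52
tail pad 4 to reach multiple of 8
total 56 bytes, alignment 8
— Vec32 —
checksum at 0 (size 24, align 8) → ends 24
ack at 24 (size 4, align 4) → ends 28
ttl at 28 (size 4, align 4) → ends 32
dst at 32 (size 4, align 4) → ends 36
length at 36 (size 2, align 2) → ends 38
window at 38 (size 2, align 2) → ends 40
seq at 40 (size 2, align 2) → ends 42
payload_len at 42 (size 2, align 2) → ends 44
src at 44 (size 2, align 2) → ends 46
proto at 46 (size 1, align 1) → ends 47
tail pad 1 to reach multiple of 8
total 48 bytes, alignment 8
56 − 48 = 8

8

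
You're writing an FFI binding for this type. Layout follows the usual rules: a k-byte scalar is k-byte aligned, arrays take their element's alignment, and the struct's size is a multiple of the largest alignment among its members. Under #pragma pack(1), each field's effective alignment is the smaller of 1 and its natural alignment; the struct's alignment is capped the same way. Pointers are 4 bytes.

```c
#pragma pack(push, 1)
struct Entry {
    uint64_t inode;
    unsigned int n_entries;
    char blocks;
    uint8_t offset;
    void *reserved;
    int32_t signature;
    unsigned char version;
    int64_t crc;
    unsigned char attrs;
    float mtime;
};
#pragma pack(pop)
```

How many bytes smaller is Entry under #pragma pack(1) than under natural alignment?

natural layout:
  @0: inode [8B, align 8] → 8
  @8: n_entries [4B, align 4] → 12
  @12: blocks [1B, align 1] → 13
  @13: offset [1B, align 1] → 14
  +2 pad (align 4)
  @16: reserved [4B, align 4] → 20
  @20: signature [4B, align 4] → 24
  @24: version [1B, align 1] → 25
  +7 pad (align 8)
  @32: crc [8B, align 8] → 40
  @40: attrs [1B, align 1] → 41
  +3 pad (align 4)
  @44: mtime [4B, align 4] → 48
  size 48, align 8
packed(1) layout:
  @0: inode [8B, align 1] → 8
  @8: n_entries [4B, align 1] → 12
  @12: blocks [1B, align 1] → 13
  @13: offset [1B, align 1] → 14
  @14: reserved [4B, align 1] → 18
  @18: signature [4B, align 1] → 22
  @22: version [1B, align 1] → 23
  @23: crc [8B, align 1] → 31
  @31: attrs [1B, align 1] → 32
  @32: mtime [4B, align 1] → 36
  size 36, align 1
48 − 36 = 12

12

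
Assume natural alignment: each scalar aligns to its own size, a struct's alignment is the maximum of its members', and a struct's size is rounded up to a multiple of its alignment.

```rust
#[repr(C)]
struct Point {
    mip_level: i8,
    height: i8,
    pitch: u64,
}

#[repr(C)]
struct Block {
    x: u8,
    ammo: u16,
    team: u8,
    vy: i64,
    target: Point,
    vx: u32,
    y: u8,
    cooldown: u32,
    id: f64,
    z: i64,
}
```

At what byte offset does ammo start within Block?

Point: @0: mip_level [1B, align 1] → 1; @1: height [1B, align 1] → 2; +6 pad (align 8); @8: pitch [8B, align 8] → 16; size 16, align 8
@0: x [1B, align 1] → 1
+1 pad (align 2)
@2: ammo [2B, align 2] → 4

2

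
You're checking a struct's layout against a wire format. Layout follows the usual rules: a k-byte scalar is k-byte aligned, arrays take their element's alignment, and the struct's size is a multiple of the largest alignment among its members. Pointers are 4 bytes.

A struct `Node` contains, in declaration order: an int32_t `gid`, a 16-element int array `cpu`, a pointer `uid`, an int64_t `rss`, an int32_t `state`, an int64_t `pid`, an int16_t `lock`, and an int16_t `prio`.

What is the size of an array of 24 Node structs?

2496

0..4  gid  (4B, 4-aligned)
4..68  cpu  (64B, 4-aligned)
68..72  uid  (4B, 4-aligned)
72..80  rss  (8B, 8-aligned)
80..84  state  (4B, 4-aligned)
84..88  -- padding (4B)
88..96  pid  (8B, 8-aligned)
96..98  lock  (2B, 2-aligned)
98..100  prio  (2B, 2-aligned)
100..104  -- tail padding (4B)
sizeof = 104, alignof = 8
array of 24: 24 × 104 = 2496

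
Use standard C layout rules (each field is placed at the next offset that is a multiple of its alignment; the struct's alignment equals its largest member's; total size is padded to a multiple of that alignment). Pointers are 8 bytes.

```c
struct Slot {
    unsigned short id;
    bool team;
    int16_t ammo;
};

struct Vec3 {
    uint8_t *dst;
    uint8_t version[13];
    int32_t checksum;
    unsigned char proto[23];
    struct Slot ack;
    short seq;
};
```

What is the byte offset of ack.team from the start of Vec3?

54

Slot: id at 0 (size 2, align 2) → ends 2; team at 2 (size 1, align 1) → ends 3; pad 1 to align 2 for ammo; ammo at 4 (size 2, align 2) → ends 6; total 6 bytes, alignment 2
dst at 0 (size 8, align 8) → ends 8
version at 8 (size 13, align 1) → ends 21
pad 3 to align 4 for checksum
checksum at 24 (size 4, align 4) → ends 28
proto at 28 (size 23, align 1) → ends 51
pad 1 to align 2 for ack
ack at 52 (size 6, align 2) → ends 58
within Slot: team at 2
52 + 2 = 54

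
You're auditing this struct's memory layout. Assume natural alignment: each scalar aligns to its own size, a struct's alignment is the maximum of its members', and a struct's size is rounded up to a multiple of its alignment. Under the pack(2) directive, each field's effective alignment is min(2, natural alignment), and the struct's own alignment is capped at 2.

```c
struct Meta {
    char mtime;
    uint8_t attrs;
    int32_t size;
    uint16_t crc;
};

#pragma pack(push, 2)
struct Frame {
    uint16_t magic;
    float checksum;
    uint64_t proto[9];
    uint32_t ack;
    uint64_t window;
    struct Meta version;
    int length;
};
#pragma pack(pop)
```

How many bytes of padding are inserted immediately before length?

0

Meta: @0: mtime [1B, align 1] → 1; @1: attrs [1B, align 1] → 2; +2 pad (align 4); @4: size [4B, align 4] → 8; @8: crc [2B, align 2] → 10; +2 tail pad (align 4); size 12, align 4
@0: magic [2B, align 2] → 2
@2: checksum [4B, align 2] → 6
@6: proto [72B, align 2] → 78
@78: ack [4B, align 2] → 82
@82: window [8B, align 2] → 90
@90: version [12B, align 2] → 102
@102: length [4B, align 2] → 106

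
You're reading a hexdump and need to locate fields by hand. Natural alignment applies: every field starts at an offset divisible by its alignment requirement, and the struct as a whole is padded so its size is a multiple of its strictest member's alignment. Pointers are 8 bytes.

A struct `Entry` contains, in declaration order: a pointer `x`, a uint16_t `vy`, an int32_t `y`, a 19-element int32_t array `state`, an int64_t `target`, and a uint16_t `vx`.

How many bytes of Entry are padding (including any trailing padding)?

12

x at 0 (size 8, align 8) → ends 8
vy at 8 (size 2, align 2) → ends 10
pad 2 to align 4 for y
y at 12 (size 4, align 4) → ends 16
state at 16 (size 76, align 4) → ends 92
pad 4 to align 8 for target
target at 96 (size 8, align 8) → ends 104
vx at 104 (size 2, align 2) → ends 106
tail pad 6 to reach multiple of 8
total 112 bytes, alignment 8
data bytes 100, size 112 → padding 12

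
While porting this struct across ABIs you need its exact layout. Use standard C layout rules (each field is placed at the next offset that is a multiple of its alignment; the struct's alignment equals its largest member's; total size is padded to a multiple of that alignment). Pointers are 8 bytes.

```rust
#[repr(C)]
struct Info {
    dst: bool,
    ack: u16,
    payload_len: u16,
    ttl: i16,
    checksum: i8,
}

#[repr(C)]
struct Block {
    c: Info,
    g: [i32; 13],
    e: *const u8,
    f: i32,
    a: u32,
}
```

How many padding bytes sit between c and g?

Info: dst at 0 (size 1, align 1) → ends 1; pad 1 to align 2 for ack; ack at 2 (size 2, align 2) → ends 4; payload_len at 4 (size 2, align 2) → ends 6; ttl at 6 (size 2, align 2) → ends 8; checksum at 8 (size 1, align 1) → ends 9; tail pad 1 to reach multiple of 2; total 10 bytes, alignment 2
c at 0 (size 10, align 2) → ends 10
pad 2 to align 4 for g
g at 12 (size 52, align 4) → ends 64

2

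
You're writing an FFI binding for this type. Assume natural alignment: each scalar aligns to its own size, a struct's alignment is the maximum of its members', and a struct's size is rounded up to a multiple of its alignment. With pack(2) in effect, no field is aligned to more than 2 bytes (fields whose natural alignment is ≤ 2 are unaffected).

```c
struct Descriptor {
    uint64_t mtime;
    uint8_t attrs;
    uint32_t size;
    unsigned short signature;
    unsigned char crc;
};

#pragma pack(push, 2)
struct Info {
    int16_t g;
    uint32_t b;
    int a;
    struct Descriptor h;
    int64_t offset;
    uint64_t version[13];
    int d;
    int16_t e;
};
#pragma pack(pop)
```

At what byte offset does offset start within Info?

34

Descriptor: mtime at 0 (size 8, align 8) → ends 8; attrs at 8 (size 1, align 1) → ends 9; pad 3 to align 4 for size; size at 12 (size 4, align 4) → ends 16; signature at 16 (size 2, align 2) → ends 18; crc at 18 (size 1, align 1) → ends 19; tail pad 5 to reach multiple of 8; total 24 bytes, alignment 8
g at 0 (size 2, align 2) → ends 2
b at 2 (size 4, align 2) → ends 6
a at 6 (size 4, align 2) → ends 10
h at 10 (size 24, align 2) → ends 34
offset at 34 (size 8, align 2) → ends 42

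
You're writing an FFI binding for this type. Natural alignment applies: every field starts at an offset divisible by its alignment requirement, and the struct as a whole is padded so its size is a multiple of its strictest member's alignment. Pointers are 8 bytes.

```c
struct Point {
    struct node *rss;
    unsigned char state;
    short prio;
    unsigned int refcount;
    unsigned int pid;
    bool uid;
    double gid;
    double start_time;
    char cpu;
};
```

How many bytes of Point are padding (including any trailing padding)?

11

rss at 0 (size 8, align 8) → ends 8
state at 8 (size 1, align 1) → ends 9
pad 1 to align 2 for prio
prio at 10 (size 2, align 2) → ends 12
refcount at 12 (size 4, align 4) → ends 16
pid at 16 (size 4, align 4) → ends 20
uid at 20 (size 1, align 1) → ends 21
pad 3 to align 8 for gid
gid at 24 (size 8, align 8) → ends 32
start_time at 32 (size 8, align 8) → ends 40
cpu at 40 (size 1, align 1) → ends 41
tail pad 7 to reach multiple of 8
total 48 bytes, alignment 8
data bytes 37, size 48 → padding 11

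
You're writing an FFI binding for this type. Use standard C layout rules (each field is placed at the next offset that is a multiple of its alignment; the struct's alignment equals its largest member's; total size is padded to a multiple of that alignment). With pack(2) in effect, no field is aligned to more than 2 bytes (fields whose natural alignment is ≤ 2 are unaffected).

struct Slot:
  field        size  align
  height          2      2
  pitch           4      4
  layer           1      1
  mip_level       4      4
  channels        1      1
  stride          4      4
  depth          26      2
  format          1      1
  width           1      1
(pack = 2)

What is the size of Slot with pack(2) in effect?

@0: height [2B, align 2] → 2
@2: pitch [4B, align 2] → 6
@6: layer [1B, align 1] → 7
+1 pad (align 2)
@8: mip_level [4B, align 2] → 12
@12: channels [1B, align 1] → 13
+1 pad (align 2)
@14: stride [4B, align 2] → 18
@18: depth [26B, align 2] → 44
@44: format [1B, align 1] → 45
@45: width [1B, align 1] → 46
size 46, align 2

46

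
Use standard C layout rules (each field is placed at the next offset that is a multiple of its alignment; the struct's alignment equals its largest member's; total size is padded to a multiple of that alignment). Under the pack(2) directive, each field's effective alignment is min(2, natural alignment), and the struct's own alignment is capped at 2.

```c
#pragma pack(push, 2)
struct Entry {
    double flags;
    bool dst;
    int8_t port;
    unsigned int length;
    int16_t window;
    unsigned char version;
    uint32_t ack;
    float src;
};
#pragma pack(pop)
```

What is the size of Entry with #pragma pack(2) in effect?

@0: flags [8B, align 2] → 8
@8: dst [1B, align 1] → 9
@9: port [1B, align 1] → 10
@10: length [4B, align 2] → 14
@14: window [2B, align 2] → 16
@16: version [1B, align 1] → 17
+1 pad (align 2)
@18: ack [4B, align 2] → 22
@22: src [4B, align 2] → 26
size 26, align 2

26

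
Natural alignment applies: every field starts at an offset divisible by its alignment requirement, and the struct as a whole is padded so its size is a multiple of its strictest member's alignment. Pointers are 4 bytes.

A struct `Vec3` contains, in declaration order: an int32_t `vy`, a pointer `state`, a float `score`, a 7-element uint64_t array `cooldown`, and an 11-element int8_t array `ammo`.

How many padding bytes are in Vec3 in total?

vy at 0 (size 4, align 4) → ends 4
state at 4 (size 4, align 4) → ends 8
score at 8 (size 4, align 4) → ends 12
pad 4 to align 8 for cooldown
cooldown at 16 (size 56, align 8) → ends 72
ammo at 72 (size 11, align 1) → ends 83
tail pad 5 to reach multiple of 8
total 88 bytes, alignment 8
data bytes 79, size 88 → padding 9

9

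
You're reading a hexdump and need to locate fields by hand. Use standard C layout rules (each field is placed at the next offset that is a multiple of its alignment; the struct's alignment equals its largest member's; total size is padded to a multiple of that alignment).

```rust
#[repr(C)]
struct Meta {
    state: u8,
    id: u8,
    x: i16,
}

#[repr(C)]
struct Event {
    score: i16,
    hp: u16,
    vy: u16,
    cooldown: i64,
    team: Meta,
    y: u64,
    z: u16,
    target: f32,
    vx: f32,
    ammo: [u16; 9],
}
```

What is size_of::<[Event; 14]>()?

896

Meta: state at 0 (size 1, align 1) → ends 1; id at 1 (size 1, align 1) → ends 2; x at 2 (size 2, align 2) → ends 4; total 4 bytes, alignment 2
score at 0 (size 2, align 2) → ends 2
hp at 2 (size 2, align 2) → ends 4
vy at 4 (size 2, align 2) → ends 6
pad 2 to align 8 for cooldown
cooldown at 8 (size 8, align 8) → ends 16
team at 16 (size 4, align 2) → ends 20
pad 4 to align 8 for y
y at 24 (size 8, align 8) → ends 32
z at 32 (size 2, align 2) → ends 34
pad 2 to align 4 for target
target at 36 (size 4, align 4) → ends 40
vx at 40 (size 4, align 4) → ends 44
ammo at 44 (size 18, align 2) → ends 62
tail pad 2 to reach multiple of 8
total 64 bytes, alignment 8
array of 14: 14 × 64 = 896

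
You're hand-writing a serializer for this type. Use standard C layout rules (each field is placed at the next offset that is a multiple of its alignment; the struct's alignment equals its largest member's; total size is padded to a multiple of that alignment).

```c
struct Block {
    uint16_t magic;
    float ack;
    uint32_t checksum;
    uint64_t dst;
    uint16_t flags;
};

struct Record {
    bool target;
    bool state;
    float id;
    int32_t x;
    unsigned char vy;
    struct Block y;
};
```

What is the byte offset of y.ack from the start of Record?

20

Block: 0..2  magic  (2B, 2-aligned); 2..4  -- padding (2B); 4..8  ack  (4B, 4-aligned); 8..12  checksum  (4B, 4-aligned); 12..16  -- padding (4B); 16..24  dst  (8B, 8-aligned); 24..26  flags  (2B, 2-aligned); 26..32  -- tail padding (6B); sizeof = 32, alignof = 8
0..1  target  (1B, 1-aligned)
1..2  state  (1B, 1-aligned)
2..4  -- padding (2B)
4..8  id  (4B, 4-aligned)
8..12  x  (4B, 4-aligned)
12..13  vy  (1B, 1-aligned)
13..16  -- padding (3B)
16..48  y  (32B, 8-aligned)
within Block: ack at 4
16 + 4 = 20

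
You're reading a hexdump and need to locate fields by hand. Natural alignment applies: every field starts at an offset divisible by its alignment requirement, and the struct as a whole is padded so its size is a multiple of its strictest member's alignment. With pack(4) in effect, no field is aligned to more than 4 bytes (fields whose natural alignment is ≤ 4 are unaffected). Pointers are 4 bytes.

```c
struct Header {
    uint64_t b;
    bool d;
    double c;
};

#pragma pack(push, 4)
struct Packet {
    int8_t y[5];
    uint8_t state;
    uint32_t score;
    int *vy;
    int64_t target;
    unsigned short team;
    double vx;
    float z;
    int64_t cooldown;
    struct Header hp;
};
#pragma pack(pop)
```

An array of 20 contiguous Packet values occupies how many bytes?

Header: b at 0 (size 8, align 8) → ends 8; d at 8 (size 1, align 1) → ends 9; pad 7 to align 8 for c; c at 16 (size 8, align 8) → ends 24; total 24 bytes, alignment 8
y at 0 (size 5, align 1) → ends 5
state at 5 (size 1, align 1) → ends 6
pad 2 to align 4 for score
score at 8 (size 4, align 4) → ends 12
vy at 12 (size 4, align 4) → ends 16
target at 16 (size 8, align 4) → ends 24
team at 24 (size 2, align 2) → ends 26
pad 2 to align 4 for vx
vx at 28 (size 8, align 4) → ends 36
z at 36 (size 4, align 4) → ends 40
cooldown at 40 (size 8, align 4) → ends 48
hp at 48 (size 24, align 4) → ends 72
total 72 bytes, alignment 4
array of 20: 20 × 72 = 1440

1440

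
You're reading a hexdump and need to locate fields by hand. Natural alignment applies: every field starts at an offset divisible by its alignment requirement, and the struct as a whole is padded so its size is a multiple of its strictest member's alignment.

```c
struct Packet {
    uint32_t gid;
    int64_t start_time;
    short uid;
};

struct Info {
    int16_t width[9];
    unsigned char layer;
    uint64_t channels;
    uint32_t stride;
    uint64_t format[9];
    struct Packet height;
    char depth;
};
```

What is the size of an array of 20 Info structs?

Packet: 0..4  gid  (4B, 4-aligned); 4..8  -- padding (4B); 8..16  start_time  (8B, 8-aligned); 16..18  uid  (2B, 2-aligned); 18..24  -- tail padding (6B); sizeof = 24, alignof = 8
0..18  width  (18B, 2-aligned)
18..19  layer  (1B, 1-aligned)
19..24  -- padding (5B)
24..32  channels  (8B, 8-aligned)
32..36  stride  (4B, 4-aligned)
36..40  -- padding (4B)
40..112  format  (72B, 8-aligned)
112..136  height  (24B, 8-aligned)
136..137  depth  (1B, 1-aligned)
137..144  -- tail padding (7B)
sizeof = 144, alignof = 8
array of 20: 20 × 144 = 2880

2880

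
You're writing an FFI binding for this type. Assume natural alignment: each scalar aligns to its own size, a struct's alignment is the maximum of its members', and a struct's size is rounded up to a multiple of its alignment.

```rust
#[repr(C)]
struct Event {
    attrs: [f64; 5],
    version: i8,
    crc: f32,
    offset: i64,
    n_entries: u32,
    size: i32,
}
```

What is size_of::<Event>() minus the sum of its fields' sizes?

@0: attrs [40B, align 8] → 40
@40: version [1B, align 1] → 41
+3 pad (align 4)
@44: crc [4B, align 4] → 48
@48: offset [8B, align 8] → 56
@56: n_entries [4B, align 4] → 60
@60: size [4B, align 4] → 64
size 64, align 8
data bytes 61, size 64 → padding 3

3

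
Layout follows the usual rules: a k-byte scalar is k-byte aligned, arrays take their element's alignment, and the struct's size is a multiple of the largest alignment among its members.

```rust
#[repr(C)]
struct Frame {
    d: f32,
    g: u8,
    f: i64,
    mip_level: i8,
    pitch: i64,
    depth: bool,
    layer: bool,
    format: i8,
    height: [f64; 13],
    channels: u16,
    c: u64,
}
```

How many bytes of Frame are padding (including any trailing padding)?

0..4  d  (4B, 4-aligned)
4..5  g  (1B, 1-aligned)
5..8  -- padding (3B)
8..16  f  (8B, 8-aligned)
16..17  mip_level  (1B, 1-aligned)
17..24  -- padding (7B)
24..32  pitch  (8B, 8-aligned)
32..33  depth  (1B, 1-aligned)
33..34  layer  (1B, 1-aligned)
34..35  format  (1B, 1-aligned)
35..40  -- padding (5B)
40..144  height  (104B, 8-aligned)
144..146  channels  (2B, 2-aligned)
146..152  -- padding (6B)
152..160  c  (8B, 8-aligned)
sizeof = 160, alignof = 8
data bytes 139, size 160 → padding 21

21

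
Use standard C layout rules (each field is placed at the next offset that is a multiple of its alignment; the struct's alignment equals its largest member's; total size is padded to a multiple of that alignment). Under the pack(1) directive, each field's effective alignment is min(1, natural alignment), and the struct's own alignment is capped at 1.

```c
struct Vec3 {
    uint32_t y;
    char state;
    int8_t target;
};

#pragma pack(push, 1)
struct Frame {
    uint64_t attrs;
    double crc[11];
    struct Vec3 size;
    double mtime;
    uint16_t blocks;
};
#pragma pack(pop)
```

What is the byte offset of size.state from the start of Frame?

100

Vec3: @0: y [4B, align 4] → 4; @4: state [1B, align 1] → 5; @5: target [1B, align 1] → 6; +2 tail pad (align 4); size 8, align 4
@0: attrs [8B, align 1] → 8
@8: crc [88B, align 1] → 96
@96: size [8B, align 1] → 104
within Vec3: state at 4
96 + 4 = 100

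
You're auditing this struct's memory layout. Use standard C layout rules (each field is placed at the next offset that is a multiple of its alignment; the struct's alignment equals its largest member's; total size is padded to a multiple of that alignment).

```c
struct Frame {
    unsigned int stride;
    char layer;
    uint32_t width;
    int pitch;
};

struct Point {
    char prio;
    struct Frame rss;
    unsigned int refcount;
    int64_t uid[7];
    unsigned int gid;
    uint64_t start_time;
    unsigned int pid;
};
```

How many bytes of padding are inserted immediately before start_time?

Frame: 0..4  stride  (4B, 4-aligned); 4..5  layer  (1B, 1-aligned); 5..8  -- padding (3B); 8..12  width  (4B, 4-aligned); 12..16  pitch  (4B, 4-aligned); sizeof = 16, alignof = 4
0..1  prio  (1B, 1-aligned)
1..4  -- padding (3B)
4..20  rss  (16B, 4-aligned)
20..24  refcount  (4B, 4-aligned)
24..80  uid  (56B, 8-aligned)
80..84  gid  (4B, 4-aligned)
84..88  -- padding (4B)
88..96  start_time  (8B, 8-aligned)

4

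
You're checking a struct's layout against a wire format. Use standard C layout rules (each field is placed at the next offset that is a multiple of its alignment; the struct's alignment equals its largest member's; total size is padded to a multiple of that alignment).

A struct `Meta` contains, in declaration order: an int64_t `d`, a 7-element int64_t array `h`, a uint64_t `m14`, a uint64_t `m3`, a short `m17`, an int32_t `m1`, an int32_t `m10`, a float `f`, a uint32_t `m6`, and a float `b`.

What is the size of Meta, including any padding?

0..8  d  (8B, 8-aligned)
8..64  h  (56B, 8-aligned)
64..72  m14  (8B, 8-aligned)
72..80  m3  (8B, 8-aligned)
80..82  m17  (2B, 2-aligned)
82..84  -- padding (2B)
84..88  m1  (4B, 4-aligned)
88..92  m10  (4B, 4-aligned)
92..96  f  (4B, 4-aligned)
96..100  m6  (4B, 4-aligned)
100..104  b  (4B, 4-aligned)
sizeof = 104, alignof = 8

104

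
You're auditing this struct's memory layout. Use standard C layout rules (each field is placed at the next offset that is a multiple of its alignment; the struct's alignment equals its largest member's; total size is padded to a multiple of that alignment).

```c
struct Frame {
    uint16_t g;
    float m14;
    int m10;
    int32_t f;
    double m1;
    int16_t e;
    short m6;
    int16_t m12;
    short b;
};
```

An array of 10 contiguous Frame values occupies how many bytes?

320

0..2  g  (2B, 2-aligned)
2..4  -- padding (2B)
4..8  m14  (4B, 4-aligned)
8..12  m10  (4B, 4-aligned)
12..16  f  (4B, 4-aligned)
16..24  m1  (8B, 8-aligned)
24..26  e  (2B, 2-aligned)
26..28  m6  (2B, 2-aligned)
28..30  m12  (2B, 2-aligned)
30..32  b  (2B, 2-aligned)
sizeof = 32, alignof = 8
array of 10: 10 × 32 = 320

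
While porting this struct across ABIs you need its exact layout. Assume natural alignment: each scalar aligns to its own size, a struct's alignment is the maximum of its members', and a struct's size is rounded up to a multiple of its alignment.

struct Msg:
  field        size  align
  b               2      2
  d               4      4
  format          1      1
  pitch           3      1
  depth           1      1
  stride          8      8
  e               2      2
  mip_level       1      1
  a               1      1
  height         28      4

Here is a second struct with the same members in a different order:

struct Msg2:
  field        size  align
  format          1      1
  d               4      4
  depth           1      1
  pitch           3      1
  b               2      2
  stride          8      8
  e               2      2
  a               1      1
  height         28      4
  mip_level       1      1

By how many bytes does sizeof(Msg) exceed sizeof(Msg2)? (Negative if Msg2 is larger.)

-8

b at 0 (size 2, align 2) → ends 2
pad 2 to align 4 for d
d at 4 (size 4, align 4) → ends 8
format at 8 (size 1, align 1) → ends 9
pitch at 9 (size 3, align 1) → ends 12
depth at 12 (size 1, align 1) → ends 13
pad 3 to align 8 for stride
stride at 16 (size 8, align 8) → ends 24
e at 24 (size 2, align 2) → ends 26
mip_level at 26 (size 1, align 1) → ends 27
a at 27 (size 1, align 1) → ends 28
height at 28 (size 28, align 4) → ends 56
total 56 bytes, alignment 8
— Msg2 —
format at 0 (size 1, align 1) → ends 1
pad 3 to align 4 for d
d at 4 (size 4, align 4) → ends 8
depth at 8 (size 1, align 1) → ends 9
pitch at 9 (size 3, align 1) → ends 12
b at 12 (size 2, align 2) → ends 14
pad 2 to align 8 for stride
stride at 16 (size 8, align 8) → ends 24
e at 24 (size 2, align 2) → ends 26
a at 26 (size 1, align 1) → ends 27
pad 1 to align 4 for height
height at 28 (size 28, align 4) → ends 56
mip_level at 56 (size 1, align 1) → ends 57
tail pad 7 to reach multiple of 8
total 64 bytes, alignment 8
56 − 64 = -8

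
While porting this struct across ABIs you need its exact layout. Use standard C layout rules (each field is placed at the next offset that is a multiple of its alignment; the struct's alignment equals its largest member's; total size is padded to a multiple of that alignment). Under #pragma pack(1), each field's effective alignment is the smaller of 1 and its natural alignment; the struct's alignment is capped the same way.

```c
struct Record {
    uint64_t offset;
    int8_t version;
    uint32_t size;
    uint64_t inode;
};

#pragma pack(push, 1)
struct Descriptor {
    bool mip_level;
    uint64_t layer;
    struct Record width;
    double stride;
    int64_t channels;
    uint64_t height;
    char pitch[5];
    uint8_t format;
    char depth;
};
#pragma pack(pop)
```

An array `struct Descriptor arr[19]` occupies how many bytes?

Record: 0..8  offset  (8B, 8-aligned); 8..9  version  (1B, 1-aligned); 9..12  -- padding (3B); 12..16  size  (4B, 4-aligned); 16..24  inode  (8B, 8-aligned); sizeof = 24, alignof = 8
0..1  mip_level  (1B, 1-aligned)
1..9  layer  (8B, 1-aligned)
9..33  width  (24B, 1-aligned)
33..41  stride  (8B, 1-aligned)
41..49  channels  (8B, 1-aligned)
49..57  height  (8B, 1-aligned)
57..62  pitch  (5B, 1-aligned)
62..63  format  (1B, 1-aligned)
63..64  depth  (1B, 1-aligned)
sizeof = 64, alignof = 1
array of 19: 19 × 64 = 1216

1216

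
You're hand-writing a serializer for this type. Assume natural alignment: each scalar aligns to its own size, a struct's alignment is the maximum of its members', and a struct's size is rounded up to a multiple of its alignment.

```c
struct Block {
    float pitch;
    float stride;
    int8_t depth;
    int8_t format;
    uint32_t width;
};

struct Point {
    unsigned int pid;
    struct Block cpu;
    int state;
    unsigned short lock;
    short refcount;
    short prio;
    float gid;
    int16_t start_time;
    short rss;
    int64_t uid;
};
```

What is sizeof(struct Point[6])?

Block: pitch at 0 (size 4, align 4) → ends 4; stride at 4 (size 4, align 4) → ends 8; depth at 8 (size 1, align 1) → ends 9; format at 9 (size 1, align 1) → ends 10; pad 2 to align 4 for width; width at 12 (size 4, align 4) → ends 16; total 16 bytes, alignment 4
pid at 0 (size 4, align 4) → ends 4
cpu at 4 (size 16, align 4) → ends 20
state at 20 (size 4, align 4) → ends 24
lock at 24 (size 2, align 2) → ends 26
refcount at 26 (size 2, align 2) → ends 28
prio at 28 (size 2, align 2) → ends 30
pad 2 to align 4 for gid
gid at 32 (size 4, align 4) → ends 36
start_time at 36 (size 2, align 2) → ends 38
rss at 38 (size 2, align 2) → ends 40
uid at 40 (size 8, align 8) → ends 48
total 48 bytes, alignment 8
array of 6: 6 × 48 = 288

288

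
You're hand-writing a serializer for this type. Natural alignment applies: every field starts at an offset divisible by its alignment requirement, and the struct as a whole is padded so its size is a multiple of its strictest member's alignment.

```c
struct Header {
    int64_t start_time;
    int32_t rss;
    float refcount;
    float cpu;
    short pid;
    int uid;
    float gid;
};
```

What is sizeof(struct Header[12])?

@0: start_time [8B, align 8] → 8
@8: rss [4B, align 4] → 12
@12: refcount [4B, align 4] → 16
@16: cpu [4B, align 4] → 20
@20: pid [2B, align 2] → 22
+2 pad (align 4)
@24: uid [4B, align 4] → 28
@28: gid [4B, align 4] → 32
size 32, align 8
array of 12: 12 × 32 = 384

384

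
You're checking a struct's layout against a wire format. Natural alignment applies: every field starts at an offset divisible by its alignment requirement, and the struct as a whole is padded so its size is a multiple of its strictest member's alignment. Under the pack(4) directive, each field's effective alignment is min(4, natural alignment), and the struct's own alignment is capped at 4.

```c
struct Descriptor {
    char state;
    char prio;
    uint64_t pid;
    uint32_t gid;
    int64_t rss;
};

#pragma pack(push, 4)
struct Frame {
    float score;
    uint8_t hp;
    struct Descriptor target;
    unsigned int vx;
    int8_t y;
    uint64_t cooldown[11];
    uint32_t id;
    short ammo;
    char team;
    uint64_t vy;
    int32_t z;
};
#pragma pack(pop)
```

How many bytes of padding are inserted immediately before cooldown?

3

Descriptor: @0: state [1B, align 1] → 1; @1: prio [1B, align 1] → 2; +6 pad (align 8); @8: pid [8B, align 8] → 16; @16: gid [4B, align 4] → 20; +4 pad (align 8); @24: rss [8B, align 8] → 32; size 32, align 8
@0: score [4B, align 4] → 4
@4: hp [1B, align 1] → 5
+3 pad (align 4)
@8: target [32B, align 4] → 40
@40: vx [4B, align 4] → 44
@44: y [1B, align 1] → 45
+3 pad (align 4)
@48: cooldown [88B, align 4] → 136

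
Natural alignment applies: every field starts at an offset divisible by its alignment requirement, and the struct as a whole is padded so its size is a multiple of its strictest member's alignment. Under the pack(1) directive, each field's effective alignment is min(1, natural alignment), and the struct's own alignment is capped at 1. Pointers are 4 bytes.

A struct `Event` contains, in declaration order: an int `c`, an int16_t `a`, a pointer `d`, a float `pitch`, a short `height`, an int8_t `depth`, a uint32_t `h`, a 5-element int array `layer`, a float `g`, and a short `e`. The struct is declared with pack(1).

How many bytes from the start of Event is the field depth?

16

c at 0 (size 4, align 1) → ends 4
a at 4 (size 2, align 1) → ends 6
d at 6 (size 4, align 1) → ends 10
pitch at 10 (size 4, align 1) → ends 14
height at 14 (size 2, align 1) → ends 16
depth at 16 (size 1, align 1) → ends 17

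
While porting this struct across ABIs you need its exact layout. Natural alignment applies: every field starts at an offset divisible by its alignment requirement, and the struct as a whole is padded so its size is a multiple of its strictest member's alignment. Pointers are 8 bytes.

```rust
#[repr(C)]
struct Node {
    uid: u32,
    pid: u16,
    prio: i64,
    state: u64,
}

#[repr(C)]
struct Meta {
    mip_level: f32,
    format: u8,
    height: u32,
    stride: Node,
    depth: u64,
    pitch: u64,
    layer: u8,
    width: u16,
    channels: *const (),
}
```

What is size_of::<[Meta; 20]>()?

1440

Node: @0: uid [4B, align 4] → 4; @4: pid [2B, align 2] → 6; +2 pad (align 8); @8: prio [8B, align 8] → 16; @16: state [8B, align 8] → 24; size 24, align 8
@0: mip_level [4B, align 4] → 4
@4: format [1B, align 1] → 5
+3 pad (align 4)
@8: height [4B, align 4] → 12
+4 pad (align 8)
@16: stride [24B, align 8] → 40
@40: depth [8B, align 8] → 48
@48: pitch [8B, align 8] → 56
@56: layer [1B, align 1] → 57
+1 pad (align 2)
@58: width [2B, align 2] → 60
+4 pad (align 8)
@64: channels [8B, align 8] → 72
size 72, align 8
array of 20: 20 × 72 = 1440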